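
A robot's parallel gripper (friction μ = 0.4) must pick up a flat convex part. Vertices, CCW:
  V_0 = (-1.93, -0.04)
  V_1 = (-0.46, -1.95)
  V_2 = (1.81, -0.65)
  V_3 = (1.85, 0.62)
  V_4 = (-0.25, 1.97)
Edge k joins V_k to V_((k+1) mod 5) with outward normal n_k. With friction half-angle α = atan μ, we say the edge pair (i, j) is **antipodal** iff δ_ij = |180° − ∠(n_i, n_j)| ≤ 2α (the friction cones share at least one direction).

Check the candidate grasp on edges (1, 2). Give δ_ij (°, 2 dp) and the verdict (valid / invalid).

δ = 121.60°, invalid

α = atan 0.4 = 21.80°;  2α = 43.60°
edge 1: e_1 = (+2.27, +1.30);  n_1 = (+0.4970, -0.8678)
edge 2: e_2 = (+0.04, +1.27);  n_2 = (+0.9995, -0.0315)
∠(n_1, n_2) = 58.40°
δ = |180° − 58.40°| = 121.60°
121.60° > 2α = 43.60°  →  invalid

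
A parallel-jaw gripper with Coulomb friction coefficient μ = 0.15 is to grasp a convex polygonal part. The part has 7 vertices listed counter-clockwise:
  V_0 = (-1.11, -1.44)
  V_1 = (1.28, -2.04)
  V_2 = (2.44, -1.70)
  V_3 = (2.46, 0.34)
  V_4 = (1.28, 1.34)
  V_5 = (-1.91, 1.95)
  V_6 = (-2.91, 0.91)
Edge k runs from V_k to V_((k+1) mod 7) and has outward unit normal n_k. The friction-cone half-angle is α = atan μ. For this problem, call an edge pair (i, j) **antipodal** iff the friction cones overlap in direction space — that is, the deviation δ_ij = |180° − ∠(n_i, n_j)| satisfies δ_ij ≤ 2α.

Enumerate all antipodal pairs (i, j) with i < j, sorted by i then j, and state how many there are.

count = 2; pairs: (0,4), (3,6)

α = atan 0.15 = 8.53°;  2α = 17.06°
n_0 = (-0.2435, -0.9699)
n_1 = (+0.2813, -0.9596)
n_2 = (+1.0000, -0.0098)
n_3 = (+0.6465, +0.7629)
n_4 = (+0.1878, +0.9822)
n_5 = (-0.7208, +0.6931)
n_6 = (-0.7939, -0.6081)
  (0,1): δ = 149.57°  ·
  (0,2): δ = 76.47°  ·
  (0,3): δ = 26.19°  ·
  (0,4): δ = 3.27°  ✓
  (0,5): δ = 60.22°  ·
  (0,6): δ = 141.54°  ·
  (1,2): δ = 106.90°  ·
  (1,3): δ = 56.62°  ·
  (1,4): δ = 27.16°  ·
  (1,5): δ = 29.79°  ·
  (1,6): δ = 111.11°  ·
  (2,3): δ = 129.72°  ·
  (2,4): δ = 100.26°  ·
  (2,5): δ = 43.31°  ·
  (2,6): δ = 38.01°  ·
  (3,4): δ = 150.55°  ·
  (3,5): δ = 93.60°  ·
  (3,6): δ = 12.27°  ✓
  (4,5): δ = 123.05°  ·
  (4,6): δ = 41.72°  ·
  (5,6): δ = 98.67°  ·
antipodal pairs: 2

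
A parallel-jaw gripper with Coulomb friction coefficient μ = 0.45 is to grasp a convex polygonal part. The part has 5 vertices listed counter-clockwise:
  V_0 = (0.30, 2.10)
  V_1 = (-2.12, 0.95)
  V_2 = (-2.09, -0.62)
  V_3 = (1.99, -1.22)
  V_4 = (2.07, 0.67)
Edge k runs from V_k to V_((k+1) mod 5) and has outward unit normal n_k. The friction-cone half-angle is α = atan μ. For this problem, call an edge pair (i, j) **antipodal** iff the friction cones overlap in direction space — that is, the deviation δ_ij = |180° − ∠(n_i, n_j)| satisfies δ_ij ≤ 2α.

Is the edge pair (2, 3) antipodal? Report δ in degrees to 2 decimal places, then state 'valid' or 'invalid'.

δ = 84.06°, invalid

α = atan 0.45 = 24.23°;  2α = 48.46°
edge 2: e_2 = (+4.08, -0.60);  n_2 = (-0.1455, -0.9894)
edge 3: e_3 = (+0.08, +1.89);  n_3 = (+0.9991, -0.0423)
∠(n_2, n_3) = 95.94°
δ = |180° − 95.94°| = 84.06°
84.06° > 2α = 48.46°  →  invalid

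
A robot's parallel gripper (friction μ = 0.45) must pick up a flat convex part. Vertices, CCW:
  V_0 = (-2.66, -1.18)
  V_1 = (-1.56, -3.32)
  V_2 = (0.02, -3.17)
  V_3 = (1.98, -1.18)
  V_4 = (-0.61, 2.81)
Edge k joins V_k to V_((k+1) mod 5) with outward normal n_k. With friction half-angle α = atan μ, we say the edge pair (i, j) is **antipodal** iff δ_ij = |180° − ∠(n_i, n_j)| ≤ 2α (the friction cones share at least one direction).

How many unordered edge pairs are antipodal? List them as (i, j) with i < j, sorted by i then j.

count = 2; pairs: (0,3), (2,4)

α = atan 0.45 = 24.23°;  2α = 48.46°
n_0 = (-0.8894, -0.4572)
n_1 = (+0.0945, -0.9955)
n_2 = (+0.7125, -0.7017)
n_3 = (+0.8388, +0.5445)
n_4 = (-0.8895, +0.4570)
  (0,1): δ = 111.78°  ·
  (0,2): δ = 71.77°  ·
  (0,3): δ = 5.78°  ✓
  (0,4): δ = 125.60°  ·
  (1,2): δ = 139.99°  ·
  (1,3): δ = 62.43°  ·
  (1,4): δ = 57.38°  ·
  (2,3): δ = 102.45°  ·
  (2,4): δ = 17.37°  ✓
  (3,4): δ = 60.18°  ·
antipodal pairs: 2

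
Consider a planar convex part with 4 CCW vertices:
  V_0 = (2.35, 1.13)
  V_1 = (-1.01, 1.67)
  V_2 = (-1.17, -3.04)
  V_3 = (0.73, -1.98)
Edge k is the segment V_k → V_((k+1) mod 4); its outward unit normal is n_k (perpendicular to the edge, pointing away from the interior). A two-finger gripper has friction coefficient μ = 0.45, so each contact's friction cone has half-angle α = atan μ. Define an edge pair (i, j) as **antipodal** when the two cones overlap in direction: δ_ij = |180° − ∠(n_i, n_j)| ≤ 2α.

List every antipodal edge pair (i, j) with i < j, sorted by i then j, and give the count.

count = 2; pairs: (0,2), (1,3)

α = atan 0.45 = 24.23°;  2α = 48.46°
n_0 = (+0.1587, +0.9873)
n_1 = (-0.9994, +0.0340)
n_2 = (+0.4872, -0.8733)
n_3 = (+0.8869, -0.4620)
  (0,1): δ = 82.82°  ·
  (0,2): δ = 38.29°  ✓
  (0,3): δ = 71.62°  ·
  (1,2): δ = 58.90°  ·
  (1,3): δ = 25.57°  ✓
  (2,3): δ = 146.67°  ·
antipodal pairs: 2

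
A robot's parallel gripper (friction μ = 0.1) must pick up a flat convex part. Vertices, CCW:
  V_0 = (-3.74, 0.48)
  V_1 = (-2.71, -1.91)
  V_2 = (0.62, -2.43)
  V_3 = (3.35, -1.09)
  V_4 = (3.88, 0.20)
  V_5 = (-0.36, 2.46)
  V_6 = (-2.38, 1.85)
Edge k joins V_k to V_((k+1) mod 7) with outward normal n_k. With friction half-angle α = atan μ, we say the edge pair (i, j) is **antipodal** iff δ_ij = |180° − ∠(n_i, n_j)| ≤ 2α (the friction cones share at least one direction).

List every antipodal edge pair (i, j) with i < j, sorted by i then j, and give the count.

count = 1; pairs: (2,5)

α = atan 0.1 = 5.71°;  2α = 11.42°
n_0 = (-0.9183, -0.3958)
n_1 = (-0.1543, -0.9880)
n_2 = (+0.4406, -0.8977)
n_3 = (+0.9250, -0.3800)
n_4 = (+0.4704, +0.8825)
n_5 = (-0.2891, +0.9573)
n_6 = (-0.7097, +0.7045)
  (0,1): δ = 122.19°  ·
  (0,2): δ = 87.17°  ·
  (0,3): δ = 45.65°  ·
  (0,4): δ = 38.63°  ·
  (0,5): δ = 83.49°  ·
  (0,6): δ = 111.90°  ·
  (1,2): δ = 144.98°  ·
  (1,3): δ = 103.46°  ·
  (1,4): δ = 19.18°  ·
  (1,5): δ = 25.68°  ·
  (1,6): δ = 54.09°  ·
  (2,3): δ = 138.48°  ·
  (2,4): δ = 54.20°  ·
  (2,5): δ = 9.34°  ✓
  (2,6): δ = 19.07°  ·
  (3,4): δ = 95.72°  ·
  (3,5): δ = 50.86°  ·
  (3,6): δ = 22.45°  ·
  (4,5): δ = 135.14°  ·
  (4,6): δ = 106.73°  ·
  (5,6): δ = 151.59°  ·
antipodal pairs: 1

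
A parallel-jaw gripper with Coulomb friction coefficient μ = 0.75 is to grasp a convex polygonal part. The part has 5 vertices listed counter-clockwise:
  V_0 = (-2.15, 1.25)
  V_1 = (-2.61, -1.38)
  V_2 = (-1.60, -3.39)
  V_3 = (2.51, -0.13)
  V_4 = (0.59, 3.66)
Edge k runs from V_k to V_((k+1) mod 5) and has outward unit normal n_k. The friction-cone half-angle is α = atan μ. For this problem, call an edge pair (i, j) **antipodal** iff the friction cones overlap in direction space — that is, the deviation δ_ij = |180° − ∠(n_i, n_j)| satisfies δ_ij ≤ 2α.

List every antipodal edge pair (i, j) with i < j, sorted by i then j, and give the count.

α = atan 0.75 = 36.87°;  2α = 73.74°
n_0 = (-0.9850, +0.1723)
n_1 = (-0.8935, -0.4490)
n_2 = (+0.6214, -0.7835)
n_3 = (+0.8921, +0.4519)
n_4 = (-0.6604, +0.7509)
  (0,1): δ = 143.40°  ·
  (0,2): δ = 41.66°  ✓
  (0,3): δ = 36.79°  ✓
  (0,4): δ = 141.25°  ·
  (1,2): δ = 78.26°  ·
  (1,3): δ = 0.19°  ✓
  (1,4): δ = 104.65°  ·
  (2,3): δ = 101.55°  ·
  (2,4): δ = 2.91°  ✓
  (3,4): δ = 75.53°  ·
antipodal pairs: 4

count = 4; pairs: (0,2), (0,3), (1,3), (2,4)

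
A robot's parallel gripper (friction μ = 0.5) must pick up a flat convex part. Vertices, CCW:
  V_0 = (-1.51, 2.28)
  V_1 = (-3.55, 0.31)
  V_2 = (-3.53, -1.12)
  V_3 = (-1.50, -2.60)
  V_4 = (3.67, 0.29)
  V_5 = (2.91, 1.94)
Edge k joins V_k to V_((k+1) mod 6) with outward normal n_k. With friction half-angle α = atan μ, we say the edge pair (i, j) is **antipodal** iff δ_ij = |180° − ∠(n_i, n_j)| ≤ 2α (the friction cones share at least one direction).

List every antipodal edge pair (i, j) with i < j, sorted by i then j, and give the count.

count = 5; pairs: (0,3), (1,4), (2,4), (2,5), (3,5)

α = atan 0.5 = 26.57°;  2α = 53.13°
n_0 = (-0.6947, +0.7193)
n_1 = (-0.9999, -0.0140)
n_2 = (-0.5891, -0.8080)
n_3 = (+0.4879, -0.8729)
n_4 = (+0.9083, +0.4184)
n_5 = (+0.0767, +0.9971)
  (0,1): δ = 133.20°  ·
  (0,2): δ = 80.09°  ·
  (0,3): δ = 14.79°  ✓
  (0,4): δ = 70.73°  ·
  (0,5): δ = 131.60°  ·
  (1,2): δ = 126.90°  ·
  (1,3): δ = 61.60°  ·
  (1,4): δ = 23.93°  ✓
  (1,5): δ = 84.80°  ·
  (2,3): δ = 114.70°  ·
  (2,4): δ = 29.17°  ✓
  (2,5): δ = 31.70°  ✓
  (3,4): δ = 94.47°  ·
  (3,5): δ = 33.60°  ✓
  (4,5): δ = 119.13°  ·
antipodal pairs: 5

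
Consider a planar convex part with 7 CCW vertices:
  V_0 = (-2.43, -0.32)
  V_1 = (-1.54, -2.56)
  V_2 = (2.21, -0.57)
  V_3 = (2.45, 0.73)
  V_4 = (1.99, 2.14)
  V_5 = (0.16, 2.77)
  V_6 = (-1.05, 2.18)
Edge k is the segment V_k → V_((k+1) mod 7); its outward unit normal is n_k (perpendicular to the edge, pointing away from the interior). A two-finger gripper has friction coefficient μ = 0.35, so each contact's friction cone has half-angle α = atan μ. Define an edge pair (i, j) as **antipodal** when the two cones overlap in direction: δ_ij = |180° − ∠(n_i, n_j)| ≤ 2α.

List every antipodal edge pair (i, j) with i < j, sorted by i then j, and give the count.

count = 5; pairs: (0,2), (0,3), (1,5), (1,6), (2,6)

α = atan 0.35 = 19.29°;  2α = 38.58°
n_0 = (-0.9293, -0.3692)
n_1 = (+0.4688, -0.8833)
n_2 = (+0.9834, -0.1815)
n_3 = (+0.9507, +0.3102)
n_4 = (+0.3255, +0.9455)
n_5 = (-0.4383, +0.8988)
n_6 = (-0.8755, +0.4833)
  (0,1): δ = 83.72°  ·
  (0,2): δ = 32.13°  ✓
  (0,3): δ = 3.60°  ✓
  (0,4): δ = 49.33°  ·
  (0,5): δ = 94.33°  ·
  (0,6): δ = 129.43°  ·
  (1,2): δ = 128.41°  ·
  (1,3): δ = 99.88°  ·
  (1,4): δ = 46.95°  ·
  (1,5): δ = 1.96°  ✓
  (1,6): δ = 33.15°  ✓
  (2,3): δ = 151.47°  ·
  (2,4): δ = 98.54°  ·
  (2,5): δ = 53.55°  ·
  (2,6): δ = 18.44°  ✓
  (3,4): δ = 127.07°  ·
  (3,5): δ = 82.07°  ·
  (3,6): δ = 46.97°  ·
  (4,5): δ = 135.01°  ·
  (4,6): δ = 99.90°  ·
  (5,6): δ = 144.89°  ·
antipodal pairs: 5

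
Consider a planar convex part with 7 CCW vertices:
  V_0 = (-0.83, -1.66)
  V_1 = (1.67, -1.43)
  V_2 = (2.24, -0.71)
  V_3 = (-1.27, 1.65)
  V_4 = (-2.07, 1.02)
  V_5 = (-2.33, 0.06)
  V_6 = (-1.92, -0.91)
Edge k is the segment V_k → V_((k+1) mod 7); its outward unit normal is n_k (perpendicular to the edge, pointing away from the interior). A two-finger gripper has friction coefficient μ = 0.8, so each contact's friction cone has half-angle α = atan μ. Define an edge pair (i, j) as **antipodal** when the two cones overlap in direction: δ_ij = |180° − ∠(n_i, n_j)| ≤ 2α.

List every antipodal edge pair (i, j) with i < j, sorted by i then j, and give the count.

α = atan 0.8 = 38.66°;  2α = 77.32°
n_0 = (+0.0916, -0.9958)
n_1 = (+0.7840, -0.6207)
n_2 = (+0.5580, +0.8299)
n_3 = (-0.6187, +0.7856)
n_4 = (-0.9652, +0.2614)
n_5 = (-0.9211, -0.3893)
n_6 = (-0.5668, -0.8238)
  (0,1): δ = 133.62°  ·
  (0,2): δ = 39.17°  ✓
  (0,3): δ = 32.96°  ✓
  (0,4): δ = 69.59°  ✓
  (0,5): δ = 107.66°  ·
  (0,6): δ = 140.21°  ·
  (1,2): δ = 85.55°  ·
  (1,3): δ = 13.41°  ✓
  (1,4): δ = 23.21°  ✓
  (1,5): δ = 61.28°  ✓
  (1,6): δ = 93.84°  ·
  (2,3): δ = 107.86°  ·
  (2,4): δ = 71.24°  ✓
  (2,5): δ = 33.17°  ✓
  (2,6): δ = 0.62°  ✓
  (3,4): δ = 143.37°  ·
  (3,5): δ = 105.31°  ·
  (3,6): δ = 72.75°  ✓
  (4,5): δ = 141.93°  ·
  (4,6): δ = 109.38°  ·
  (5,6): δ = 147.44°  ·
antipodal pairs: 10

count = 10; pairs: (0,2), (0,3), (0,4), (1,3), (1,4), (1,5), (2,4), (2,5), (2,6), (3,6)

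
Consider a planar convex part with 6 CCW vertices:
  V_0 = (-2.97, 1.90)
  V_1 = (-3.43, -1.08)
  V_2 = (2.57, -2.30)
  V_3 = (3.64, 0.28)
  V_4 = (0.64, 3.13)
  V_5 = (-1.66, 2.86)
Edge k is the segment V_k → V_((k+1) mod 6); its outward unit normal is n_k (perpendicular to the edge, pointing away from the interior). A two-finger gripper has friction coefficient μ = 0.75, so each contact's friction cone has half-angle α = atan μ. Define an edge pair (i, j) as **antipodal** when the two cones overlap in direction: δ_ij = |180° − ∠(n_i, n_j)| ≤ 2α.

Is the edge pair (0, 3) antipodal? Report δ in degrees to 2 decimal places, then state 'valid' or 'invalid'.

δ = 55.24°, valid

α = atan 0.75 = 36.87°;  2α = 73.74°
edge 0: e_0 = (-0.46, -2.98);  n_0 = (-0.9883, +0.1526)
edge 3: e_3 = (-3.00, +2.85);  n_3 = (+0.6887, +0.7250)
∠(n_0, n_3) = 124.76°
δ = |180° − 124.76°| = 55.24°
55.24° ≤ 2α = 73.74°  →  valid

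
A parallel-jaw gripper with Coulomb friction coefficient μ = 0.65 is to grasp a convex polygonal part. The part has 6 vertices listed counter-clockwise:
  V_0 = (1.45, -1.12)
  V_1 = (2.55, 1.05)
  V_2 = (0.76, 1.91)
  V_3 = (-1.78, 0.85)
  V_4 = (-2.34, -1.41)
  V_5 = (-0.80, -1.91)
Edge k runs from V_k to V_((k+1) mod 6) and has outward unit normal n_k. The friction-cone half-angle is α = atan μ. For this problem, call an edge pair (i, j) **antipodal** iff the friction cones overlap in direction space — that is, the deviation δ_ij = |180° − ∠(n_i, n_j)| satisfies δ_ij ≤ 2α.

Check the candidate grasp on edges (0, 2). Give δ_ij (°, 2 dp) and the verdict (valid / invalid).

α = atan 0.65 = 33.02°;  2α = 66.05°
edge 0: e_0 = (+1.10, +2.17);  n_0 = (+0.8919, -0.4521)
edge 2: e_2 = (-2.54, -1.06);  n_2 = (-0.3851, +0.9229)
∠(n_0, n_2) = 139.53°
δ = |180° − 139.53°| = 40.47°
40.47° ≤ 2α = 66.05°  →  valid

δ = 40.47°, valid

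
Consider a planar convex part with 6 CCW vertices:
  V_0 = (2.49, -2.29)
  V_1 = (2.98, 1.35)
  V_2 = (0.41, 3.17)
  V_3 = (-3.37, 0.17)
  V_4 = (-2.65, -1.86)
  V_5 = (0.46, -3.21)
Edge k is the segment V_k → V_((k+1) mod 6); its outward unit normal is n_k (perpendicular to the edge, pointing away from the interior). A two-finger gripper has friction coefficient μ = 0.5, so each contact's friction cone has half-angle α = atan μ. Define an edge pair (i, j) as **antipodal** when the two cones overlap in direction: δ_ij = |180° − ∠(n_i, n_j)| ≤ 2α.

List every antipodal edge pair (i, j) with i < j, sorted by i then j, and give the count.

count = 5; pairs: (0,2), (0,3), (1,3), (1,4), (2,5)

α = atan 0.5 = 26.57°;  2α = 53.13°
n_0 = (+0.9911, -0.1334)
n_1 = (+0.5779, +0.8161)
n_2 = (-0.6217, +0.7833)
n_3 = (-0.9425, -0.3343)
n_4 = (-0.3982, -0.9173)
n_5 = (+0.4128, -0.9108)
  (0,1): δ = 117.64°  ·
  (0,2): δ = 43.90°  ✓
  (0,3): δ = 27.20°  ✓
  (0,4): δ = 74.20°  ·
  (0,5): δ = 122.05°  ·
  (1,2): δ = 106.26°  ·
  (1,3): δ = 35.17°  ✓
  (1,4): δ = 11.84°  ✓
  (1,5): δ = 59.69°  ·
  (2,3): δ = 108.91°  ·
  (2,4): δ = 61.90°  ·
  (2,5): δ = 14.06°  ✓
  (3,4): δ = 132.99°  ·
  (3,5): δ = 85.15°  ·
  (4,5): δ = 132.15°  ·
antipodal pairs: 5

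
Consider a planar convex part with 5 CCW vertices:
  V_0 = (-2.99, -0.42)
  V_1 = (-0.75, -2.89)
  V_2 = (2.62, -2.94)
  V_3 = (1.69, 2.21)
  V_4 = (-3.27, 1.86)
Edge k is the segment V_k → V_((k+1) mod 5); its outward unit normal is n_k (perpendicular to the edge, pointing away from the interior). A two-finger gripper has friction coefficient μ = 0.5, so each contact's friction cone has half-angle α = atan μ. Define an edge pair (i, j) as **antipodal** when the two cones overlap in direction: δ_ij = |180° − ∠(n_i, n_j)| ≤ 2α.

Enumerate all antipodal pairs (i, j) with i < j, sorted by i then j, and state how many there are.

count = 4; pairs: (0,2), (0,3), (1,3), (2,4)

α = atan 0.5 = 26.57°;  2α = 53.13°
n_0 = (-0.7408, -0.6718)
n_1 = (-0.0148, -0.9999)
n_2 = (+0.9841, +0.1777)
n_3 = (-0.0704, +0.9975)
n_4 = (-0.9925, -0.1219)
  (0,1): δ = 133.05°  ·
  (0,2): δ = 31.97°  ✓
  (0,3): δ = 51.83°  ✓
  (0,4): δ = 144.80°  ·
  (1,2): δ = 78.91°  ·
  (1,3): δ = 4.89°  ✓
  (1,4): δ = 97.85°  ·
  (2,3): δ = 96.20°  ·
  (2,4): δ = 3.24°  ✓
  (3,4): δ = 87.04°  ·
antipodal pairs: 4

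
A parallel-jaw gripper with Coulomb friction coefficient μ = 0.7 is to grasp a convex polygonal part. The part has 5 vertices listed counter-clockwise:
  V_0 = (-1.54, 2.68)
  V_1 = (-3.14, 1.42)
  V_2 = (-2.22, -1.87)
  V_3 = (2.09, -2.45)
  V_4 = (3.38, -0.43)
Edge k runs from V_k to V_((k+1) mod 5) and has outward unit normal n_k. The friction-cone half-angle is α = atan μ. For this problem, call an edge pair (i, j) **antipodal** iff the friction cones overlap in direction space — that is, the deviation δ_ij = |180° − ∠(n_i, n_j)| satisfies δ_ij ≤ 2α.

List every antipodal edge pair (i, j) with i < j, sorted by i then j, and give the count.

count = 5; pairs: (0,2), (0,3), (1,3), (1,4), (2,4)

α = atan 0.7 = 34.99°;  2α = 69.98°
n_0 = (-0.6187, +0.7856)
n_1 = (-0.9631, -0.2693)
n_2 = (-0.1334, -0.9911)
n_3 = (+0.8428, -0.5382)
n_4 = (+0.5343, +0.8453)
  (0,1): δ = 112.60°  ·
  (0,2): δ = 45.88°  ✓
  (0,3): δ = 19.22°  ✓
  (0,4): δ = 109.48°  ·
  (1,2): δ = 113.29°  ·
  (1,3): δ = 48.19°  ✓
  (1,4): δ = 42.08°  ✓
  (2,3): δ = 114.90°  ·
  (2,4): δ = 24.63°  ✓
  (3,4): δ = 89.73°  ·
antipodal pairs: 5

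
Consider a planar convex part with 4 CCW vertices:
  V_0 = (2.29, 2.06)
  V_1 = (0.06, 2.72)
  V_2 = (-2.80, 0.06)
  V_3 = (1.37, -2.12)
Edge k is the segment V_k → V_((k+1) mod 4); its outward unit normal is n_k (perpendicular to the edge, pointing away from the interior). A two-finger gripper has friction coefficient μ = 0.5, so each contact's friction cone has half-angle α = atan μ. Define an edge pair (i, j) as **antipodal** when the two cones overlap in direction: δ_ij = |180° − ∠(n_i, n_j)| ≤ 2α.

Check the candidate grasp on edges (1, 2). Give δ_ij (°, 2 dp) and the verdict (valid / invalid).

δ = 70.52°, invalid

α = atan 0.5 = 26.57°;  2α = 53.13°
edge 1: e_1 = (-2.86, -2.66);  n_1 = (-0.6810, +0.7322)
edge 2: e_2 = (+4.17, -2.18);  n_2 = (-0.4633, -0.8862)
∠(n_1, n_2) = 109.48°
δ = |180° − 109.48°| = 70.52°
70.52° > 2α = 53.13°  →  invalid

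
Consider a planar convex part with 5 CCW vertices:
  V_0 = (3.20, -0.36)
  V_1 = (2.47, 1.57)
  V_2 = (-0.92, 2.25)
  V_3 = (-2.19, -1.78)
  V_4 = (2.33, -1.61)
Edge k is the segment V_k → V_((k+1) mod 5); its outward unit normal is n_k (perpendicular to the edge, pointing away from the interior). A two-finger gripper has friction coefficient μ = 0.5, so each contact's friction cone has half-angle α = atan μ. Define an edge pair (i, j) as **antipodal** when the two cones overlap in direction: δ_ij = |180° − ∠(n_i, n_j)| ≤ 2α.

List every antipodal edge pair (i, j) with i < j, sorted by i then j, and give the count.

count = 3; pairs: (0,2), (1,3), (2,4)

α = atan 0.5 = 26.57°;  2α = 53.13°
n_0 = (+0.9353, +0.3538)
n_1 = (+0.1967, +0.9805)
n_2 = (-0.9538, +0.3006)
n_3 = (+0.0376, -0.9993)
n_4 = (+0.8208, -0.5713)
  (0,1): δ = 122.06°  ·
  (0,2): δ = 38.21°  ✓
  (0,3): δ = 71.44°  ·
  (0,4): δ = 124.44°  ·
  (1,2): δ = 96.15°  ·
  (1,3): δ = 13.50°  ✓
  (1,4): δ = 66.50°  ·
  (2,3): δ = 70.35°  ·
  (2,4): δ = 17.35°  ✓
  (3,4): δ = 126.99°  ·
antipodal pairs: 3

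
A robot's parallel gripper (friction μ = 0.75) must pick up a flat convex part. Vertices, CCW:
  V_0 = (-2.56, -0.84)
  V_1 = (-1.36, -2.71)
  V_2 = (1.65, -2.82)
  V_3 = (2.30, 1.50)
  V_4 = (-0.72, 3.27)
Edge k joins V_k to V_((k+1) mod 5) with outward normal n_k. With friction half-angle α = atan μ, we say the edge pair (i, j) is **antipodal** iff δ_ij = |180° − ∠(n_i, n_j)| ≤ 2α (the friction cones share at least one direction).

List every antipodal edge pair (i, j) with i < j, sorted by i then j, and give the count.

α = atan 0.75 = 36.87°;  2α = 73.74°
n_0 = (-0.8416, -0.5401)
n_1 = (-0.0365, -0.9993)
n_2 = (+0.9889, -0.1488)
n_3 = (+0.5056, +0.8627)
n_4 = (-0.9127, +0.4086)
  (0,1): δ = 124.78°  ·
  (0,2): δ = 41.25°  ✓
  (0,3): δ = 26.94°  ✓
  (0,4): δ = 123.19°  ·
  (1,2): δ = 96.46°  ·
  (1,3): δ = 28.28°  ✓
  (1,4): δ = 67.98°  ✓
  (2,3): δ = 111.82°  ·
  (2,4): δ = 15.56°  ✓
  (3,4): δ = 83.74°  ·
antipodal pairs: 5

count = 5; pairs: (0,2), (0,3), (1,3), (1,4), (2,4)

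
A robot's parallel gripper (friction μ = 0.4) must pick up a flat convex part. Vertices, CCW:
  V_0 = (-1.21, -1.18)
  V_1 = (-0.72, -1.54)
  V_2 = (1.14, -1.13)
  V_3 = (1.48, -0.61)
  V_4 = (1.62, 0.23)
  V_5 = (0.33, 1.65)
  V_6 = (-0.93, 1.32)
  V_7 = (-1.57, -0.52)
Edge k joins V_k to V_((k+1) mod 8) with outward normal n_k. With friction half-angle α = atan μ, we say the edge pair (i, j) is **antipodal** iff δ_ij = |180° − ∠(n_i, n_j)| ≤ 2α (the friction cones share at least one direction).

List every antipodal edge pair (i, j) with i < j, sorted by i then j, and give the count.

α = atan 0.4 = 21.80°;  2α = 43.60°
n_0 = (-0.5921, -0.8059)
n_1 = (+0.2153, -0.9766)
n_2 = (+0.8370, -0.5472)
n_3 = (+0.9864, -0.1644)
n_4 = (+0.7402, +0.6724)
n_5 = (-0.2534, +0.9674)
n_6 = (-0.9445, +0.3285)
n_7 = (-0.8779, -0.4789)
  (0,1): δ = 131.26°  ·
  (0,2): δ = 86.87°  ·
  (0,3): δ = 63.16°  ·
  (0,4): δ = 11.44°  ✓
  (0,5): δ = 50.98°  ·
  (0,6): δ = 107.13°  ·
  (0,7): δ = 154.91°  ·
  (1,2): δ = 135.61°  ·
  (1,3): δ = 111.89°  ·
  (1,4): δ = 60.18°  ·
  (1,5): δ = 2.25°  ✓
  (1,6): δ = 58.39°  ·
  (1,7): δ = 106.18°  ·
  (2,3): δ = 156.28°  ·
  (2,4): δ = 104.57°  ·
  (2,5): δ = 42.15°  ✓
  (2,6): δ = 14.00°  ✓
  (2,7): δ = 61.79°  ·
  (3,4): δ = 128.28°  ·
  (3,5): δ = 65.86°  ·
  (3,6): δ = 9.72°  ✓
  (3,7): δ = 38.07°  ✓
  (4,5): δ = 117.58°  ·
  (4,6): δ = 61.43°  ·
  (4,7): δ = 13.64°  ✓
  (5,6): δ = 123.86°  ·
  (5,7): δ = 76.07°  ·
  (6,7): δ = 132.21°  ·
antipodal pairs: 7

count = 7; pairs: (0,4), (1,5), (2,5), (2,6), (3,6), (3,7), (4,7)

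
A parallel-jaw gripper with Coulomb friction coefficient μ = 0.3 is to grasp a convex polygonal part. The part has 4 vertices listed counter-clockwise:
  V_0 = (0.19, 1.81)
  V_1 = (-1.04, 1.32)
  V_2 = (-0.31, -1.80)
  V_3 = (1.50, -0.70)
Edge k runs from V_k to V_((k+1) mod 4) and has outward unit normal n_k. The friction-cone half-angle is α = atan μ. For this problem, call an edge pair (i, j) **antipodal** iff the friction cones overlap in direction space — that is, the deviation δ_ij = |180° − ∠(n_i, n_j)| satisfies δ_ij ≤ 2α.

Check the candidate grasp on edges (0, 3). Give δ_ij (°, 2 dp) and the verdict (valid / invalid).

δ = 95.84°, invalid

α = atan 0.3 = 16.70°;  2α = 33.40°
edge 0: e_0 = (-1.23, -0.49);  n_0 = (-0.3701, +0.9290)
edge 3: e_3 = (-1.31, +2.51);  n_3 = (+0.8865, +0.4627)
∠(n_0, n_3) = 84.16°
δ = |180° − 84.16°| = 95.84°
95.84° > 2α = 33.40°  →  invalid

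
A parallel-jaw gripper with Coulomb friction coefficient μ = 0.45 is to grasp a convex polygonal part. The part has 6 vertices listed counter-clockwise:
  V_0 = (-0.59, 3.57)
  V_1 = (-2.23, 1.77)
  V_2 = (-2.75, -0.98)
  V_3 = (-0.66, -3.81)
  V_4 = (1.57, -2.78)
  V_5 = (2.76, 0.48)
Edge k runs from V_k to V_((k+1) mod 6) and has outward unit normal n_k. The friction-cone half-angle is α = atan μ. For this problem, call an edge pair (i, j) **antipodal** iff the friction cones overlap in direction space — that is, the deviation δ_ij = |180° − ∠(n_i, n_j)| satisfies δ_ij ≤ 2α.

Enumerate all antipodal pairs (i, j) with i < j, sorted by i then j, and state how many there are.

count = 4; pairs: (0,3), (0,4), (1,4), (2,5)

α = atan 0.45 = 24.23°;  2α = 48.46°
n_0 = (-0.7392, +0.6735)
n_1 = (-0.9826, +0.1858)
n_2 = (-0.8044, -0.5941)
n_3 = (+0.4193, -0.9078)
n_4 = (+0.9394, -0.3429)
n_5 = (+0.6780, +0.7351)
  (0,1): δ = 148.37°  ·
  (0,2): δ = 101.22°  ·
  (0,3): δ = 22.87°  ✓
  (0,4): δ = 22.28°  ✓
  (0,5): δ = 89.65°  ·
  (1,2): δ = 132.85°  ·
  (1,3): δ = 54.50°  ·
  (1,4): δ = 9.35°  ✓
  (1,5): δ = 58.02°  ·
  (2,3): δ = 101.66°  ·
  (2,4): δ = 56.50°  ·
  (2,5): δ = 10.87°  ✓
  (3,4): δ = 134.85°  ·
  (3,5): δ = 67.48°  ·
  (4,5): δ = 112.63°  ·
antipodal pairs: 4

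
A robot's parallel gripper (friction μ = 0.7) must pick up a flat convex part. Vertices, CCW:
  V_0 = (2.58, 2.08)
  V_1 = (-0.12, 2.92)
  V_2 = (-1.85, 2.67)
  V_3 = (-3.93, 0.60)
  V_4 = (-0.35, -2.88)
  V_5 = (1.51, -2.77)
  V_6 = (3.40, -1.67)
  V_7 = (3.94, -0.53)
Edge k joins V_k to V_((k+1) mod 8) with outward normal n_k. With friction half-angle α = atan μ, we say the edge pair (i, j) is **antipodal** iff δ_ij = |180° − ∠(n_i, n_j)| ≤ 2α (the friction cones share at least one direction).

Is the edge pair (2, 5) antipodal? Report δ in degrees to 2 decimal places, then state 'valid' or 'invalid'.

δ = 14.66°, valid

α = atan 0.7 = 34.99°;  2α = 69.98°
edge 2: e_2 = (-2.08, -2.07);  n_2 = (-0.7054, +0.7088)
edge 5: e_5 = (+1.89, +1.10);  n_5 = (+0.5030, -0.8643)
∠(n_2, n_5) = 165.34°
δ = |180° − 165.34°| = 14.66°
14.66° ≤ 2α = 69.98°  →  valid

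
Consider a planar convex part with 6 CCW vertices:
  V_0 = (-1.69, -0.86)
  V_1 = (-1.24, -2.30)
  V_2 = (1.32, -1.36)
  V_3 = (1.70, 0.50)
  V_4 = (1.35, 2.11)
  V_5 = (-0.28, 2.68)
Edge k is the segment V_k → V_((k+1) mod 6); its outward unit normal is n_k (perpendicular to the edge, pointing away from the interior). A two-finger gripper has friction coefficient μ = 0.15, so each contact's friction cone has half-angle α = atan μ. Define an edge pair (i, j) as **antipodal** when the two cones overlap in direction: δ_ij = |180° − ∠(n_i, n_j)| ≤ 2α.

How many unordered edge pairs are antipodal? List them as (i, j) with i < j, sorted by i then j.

α = atan 0.15 = 8.53°;  2α = 17.06°
n_0 = (-0.9545, -0.2983)
n_1 = (+0.3447, -0.9387)
n_2 = (+0.9798, -0.2002)
n_3 = (+0.9772, +0.2124)
n_4 = (+0.3301, +0.9439)
n_5 = (-0.9290, +0.3700)
  (0,1): δ = 87.19°  ·
  (0,2): δ = 28.90°  ·
  (0,3): δ = 5.09°  ✓
  (0,4): δ = 53.37°  ·
  (0,5): δ = 140.93°  ·
  (1,2): δ = 121.71°  ·
  (1,3): δ = 97.90°  ·
  (1,4): δ = 39.44°  ·
  (1,5): δ = 48.12°  ·
  (2,3): δ = 156.19°  ·
  (2,4): δ = 97.73°  ·
  (2,5): δ = 10.17°  ✓
  (3,4): δ = 121.54°  ·
  (3,5): δ = 33.98°  ·
  (4,5): δ = 92.44°  ·
antipodal pairs: 2

count = 2; pairs: (0,3), (2,5)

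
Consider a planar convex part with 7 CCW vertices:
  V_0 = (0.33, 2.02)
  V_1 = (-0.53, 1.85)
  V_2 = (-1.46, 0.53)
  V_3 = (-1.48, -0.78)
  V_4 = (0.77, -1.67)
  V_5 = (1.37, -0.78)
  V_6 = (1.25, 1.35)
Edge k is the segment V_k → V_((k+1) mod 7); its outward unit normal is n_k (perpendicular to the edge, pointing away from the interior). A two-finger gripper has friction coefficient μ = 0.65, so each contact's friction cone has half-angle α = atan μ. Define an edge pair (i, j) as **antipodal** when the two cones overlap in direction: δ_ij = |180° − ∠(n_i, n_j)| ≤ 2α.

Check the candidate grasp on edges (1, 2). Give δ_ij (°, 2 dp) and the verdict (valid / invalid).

α = atan 0.65 = 33.02°;  2α = 66.05°
edge 1: e_1 = (-0.93, -1.32);  n_1 = (-0.8175, +0.5760)
edge 2: e_2 = (-0.02, -1.31);  n_2 = (-0.9999, +0.0153)
∠(n_1, n_2) = 34.29°
δ = |180° − 34.29°| = 145.71°
145.71° > 2α = 66.05°  →  invalid

δ = 145.71°, invalid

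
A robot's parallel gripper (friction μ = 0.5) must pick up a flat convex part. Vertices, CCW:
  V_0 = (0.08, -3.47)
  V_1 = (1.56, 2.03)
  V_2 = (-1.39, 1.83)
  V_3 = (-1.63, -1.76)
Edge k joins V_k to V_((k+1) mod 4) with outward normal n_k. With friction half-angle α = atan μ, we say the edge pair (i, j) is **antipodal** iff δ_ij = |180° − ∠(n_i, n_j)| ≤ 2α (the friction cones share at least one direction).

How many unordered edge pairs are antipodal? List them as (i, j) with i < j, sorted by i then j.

count = 2; pairs: (0,2), (1,3)

α = atan 0.5 = 26.57°;  2α = 53.13°
n_0 = (+0.9656, -0.2598)
n_1 = (-0.0676, +0.9977)
n_2 = (-0.9978, +0.0667)
n_3 = (-0.7071, -0.7071)
  (0,1): δ = 71.06°  ·
  (0,2): δ = 11.24°  ✓
  (0,3): δ = 60.06°  ·
  (1,2): δ = 97.70°  ·
  (1,3): δ = 48.88°  ✓
  (2,3): δ = 131.18°  ·
antipodal pairs: 2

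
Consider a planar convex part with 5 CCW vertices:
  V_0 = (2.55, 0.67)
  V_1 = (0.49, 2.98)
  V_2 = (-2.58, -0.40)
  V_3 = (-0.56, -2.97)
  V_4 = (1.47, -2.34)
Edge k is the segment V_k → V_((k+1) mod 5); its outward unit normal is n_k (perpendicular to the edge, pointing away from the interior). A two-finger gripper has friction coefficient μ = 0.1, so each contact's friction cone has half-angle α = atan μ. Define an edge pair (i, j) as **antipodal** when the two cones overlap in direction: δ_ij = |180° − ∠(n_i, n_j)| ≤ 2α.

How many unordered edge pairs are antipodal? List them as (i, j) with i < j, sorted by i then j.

α = atan 0.1 = 5.71°;  2α = 11.42°
n_0 = (+0.7463, +0.6656)
n_1 = (-0.7402, +0.6723)
n_2 = (-0.7862, -0.6180)
n_3 = (+0.2964, -0.9551)
n_4 = (+0.9412, -0.3377)
  (0,1): δ = 83.97°  ·
  (0,2): δ = 3.56°  ✓
  (0,3): δ = 65.52°  ·
  (0,4): δ = 118.54°  ·
  (1,2): δ = 99.58°  ·
  (1,3): δ = 30.51°  ·
  (1,4): δ = 22.51°  ·
  (2,3): δ = 110.93°  ·
  (2,4): δ = 57.91°  ·
  (3,4): δ = 126.98°  ·
antipodal pairs: 1

count = 1; pairs: (0,2)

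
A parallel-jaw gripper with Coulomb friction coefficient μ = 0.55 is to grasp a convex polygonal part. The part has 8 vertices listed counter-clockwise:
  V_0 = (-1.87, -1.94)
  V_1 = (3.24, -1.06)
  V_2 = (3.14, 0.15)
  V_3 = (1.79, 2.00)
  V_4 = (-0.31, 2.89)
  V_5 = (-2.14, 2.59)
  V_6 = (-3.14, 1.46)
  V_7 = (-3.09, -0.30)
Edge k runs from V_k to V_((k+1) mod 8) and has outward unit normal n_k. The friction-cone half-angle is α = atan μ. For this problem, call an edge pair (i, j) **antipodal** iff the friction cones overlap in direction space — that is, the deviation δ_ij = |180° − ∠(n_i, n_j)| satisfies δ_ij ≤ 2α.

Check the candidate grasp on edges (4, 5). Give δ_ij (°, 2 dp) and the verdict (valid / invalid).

α = atan 0.55 = 28.81°;  2α = 57.62°
edge 4: e_4 = (-1.83, -0.30);  n_4 = (-0.1618, +0.9868)
edge 5: e_5 = (-1.00, -1.13);  n_5 = (-0.7489, +0.6627)
∠(n_4, n_5) = 39.18°
δ = |180° − 39.18°| = 140.82°
140.82° > 2α = 57.62°  →  invalid

δ = 140.82°, invalid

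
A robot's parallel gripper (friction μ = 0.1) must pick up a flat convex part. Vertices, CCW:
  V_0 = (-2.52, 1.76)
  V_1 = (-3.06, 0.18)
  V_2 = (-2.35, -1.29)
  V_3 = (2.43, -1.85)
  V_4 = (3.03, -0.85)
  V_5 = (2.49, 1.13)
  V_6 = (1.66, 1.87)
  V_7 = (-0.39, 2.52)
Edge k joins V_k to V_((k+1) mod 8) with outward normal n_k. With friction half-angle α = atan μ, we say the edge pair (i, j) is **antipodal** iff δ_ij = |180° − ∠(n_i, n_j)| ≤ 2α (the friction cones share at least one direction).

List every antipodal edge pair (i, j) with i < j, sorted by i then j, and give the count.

α = atan 0.1 = 5.71°;  2α = 11.42°
n_0 = (-0.9463, +0.3234)
n_1 = (-0.9005, -0.4349)
n_2 = (-0.1164, -0.9932)
n_3 = (+0.8575, -0.5145)
n_4 = (+0.9648, +0.2631)
n_5 = (+0.6655, +0.7464)
n_6 = (+0.3022, +0.9532)
n_7 = (-0.3361, +0.9418)
  (0,1): δ = 135.35°  ·
  (0,2): δ = 77.81°  ·
  (0,3): δ = 12.09°  ·
  (0,4): δ = 34.12°  ·
  (0,5): δ = 67.15°  ·
  (0,6): δ = 91.28°  ·
  (0,7): δ = 128.51°  ·
  (1,2): δ = 122.46°  ·
  (1,3): δ = 56.74°  ·
  (1,4): δ = 10.53°  ✓
  (1,5): δ = 22.50°  ·
  (1,6): δ = 46.63°  ·
  (1,7): δ = 83.86°  ·
  (2,3): δ = 114.28°  ·
  (2,4): δ = 68.06°  ·
  (2,5): δ = 35.04°  ·
  (2,6): δ = 10.91°  ✓
  (2,7): δ = 26.32°  ·
  (3,4): δ = 133.78°  ·
  (3,5): δ = 100.76°  ·
  (3,6): δ = 76.63°  ·
  (3,7): δ = 39.40°  ·
  (4,5): δ = 146.97°  ·
  (4,6): δ = 122.85°  ·
  (4,7): δ = 85.62°  ·
  (5,6): δ = 155.87°  ·
  (5,7): δ = 118.64°  ·
  (6,7): δ = 142.77°  ·
antipodal pairs: 2

count = 2; pairs: (1,4), (2,6)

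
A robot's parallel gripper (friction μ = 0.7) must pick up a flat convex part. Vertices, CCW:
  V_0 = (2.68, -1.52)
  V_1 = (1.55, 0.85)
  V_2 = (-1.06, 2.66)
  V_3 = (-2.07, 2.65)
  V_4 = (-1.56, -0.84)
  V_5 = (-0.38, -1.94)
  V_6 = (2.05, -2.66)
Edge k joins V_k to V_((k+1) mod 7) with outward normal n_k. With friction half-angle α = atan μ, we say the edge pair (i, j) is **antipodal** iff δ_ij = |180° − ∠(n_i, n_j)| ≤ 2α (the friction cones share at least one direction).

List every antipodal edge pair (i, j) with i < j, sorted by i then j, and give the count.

α = atan 0.7 = 34.99°;  2α = 69.98°
n_0 = (+0.9026, +0.4304)
n_1 = (+0.5699, +0.8217)
n_2 = (-0.0099, +1.0000)
n_3 = (-0.9895, -0.1446)
n_4 = (-0.6819, -0.7315)
n_5 = (-0.2841, -0.9588)
n_6 = (+0.8752, -0.4837)
  (0,1): δ = 150.23°  ·
  (0,2): δ = 114.92°  ·
  (0,3): δ = 17.18°  ✓
  (0,4): δ = 21.52°  ✓
  (0,5): δ = 48.00°  ✓
  (0,6): δ = 125.58°  ·
  (1,2): δ = 144.69°  ·
  (1,3): δ = 46.95°  ✓
  (1,4): δ = 8.25°  ✓
  (1,5): δ = 18.24°  ✓
  (1,6): δ = 95.81°  ·
  (2,3): δ = 82.25°  ·
  (2,4): δ = 43.56°  ✓
  (2,5): δ = 17.07°  ✓
  (2,6): δ = 60.51°  ✓
  (3,4): δ = 141.30°  ·
  (3,5): δ = 114.82°  ·
  (3,6): δ = 37.24°  ✓
  (4,5): δ = 153.51°  ·
  (4,6): δ = 75.94°  ·
  (5,6): δ = 102.42°  ·
antipodal pairs: 10

count = 10; pairs: (0,3), (0,4), (0,5), (1,3), (1,4), (1,5), (2,4), (2,5), (2,6), (3,6)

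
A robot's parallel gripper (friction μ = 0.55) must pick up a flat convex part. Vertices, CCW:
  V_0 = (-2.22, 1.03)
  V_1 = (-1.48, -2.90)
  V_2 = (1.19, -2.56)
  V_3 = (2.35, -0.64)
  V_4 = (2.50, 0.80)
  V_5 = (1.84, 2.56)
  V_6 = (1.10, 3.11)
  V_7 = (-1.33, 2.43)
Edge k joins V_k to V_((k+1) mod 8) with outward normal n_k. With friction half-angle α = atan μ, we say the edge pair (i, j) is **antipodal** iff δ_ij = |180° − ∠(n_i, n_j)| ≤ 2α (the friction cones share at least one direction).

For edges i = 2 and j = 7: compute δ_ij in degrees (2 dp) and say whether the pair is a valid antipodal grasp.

α = atan 0.55 = 28.81°;  2α = 57.62°
edge 2: e_2 = (+1.16, +1.92);  n_2 = (+0.8559, -0.5171)
edge 7: e_7 = (-0.89, -1.40);  n_7 = (-0.8439, +0.5365)
∠(n_2, n_7) = 178.69°
δ = |180° − 178.69°| = 1.31°
1.31° ≤ 2α = 57.62°  →  valid

δ = 1.31°, valid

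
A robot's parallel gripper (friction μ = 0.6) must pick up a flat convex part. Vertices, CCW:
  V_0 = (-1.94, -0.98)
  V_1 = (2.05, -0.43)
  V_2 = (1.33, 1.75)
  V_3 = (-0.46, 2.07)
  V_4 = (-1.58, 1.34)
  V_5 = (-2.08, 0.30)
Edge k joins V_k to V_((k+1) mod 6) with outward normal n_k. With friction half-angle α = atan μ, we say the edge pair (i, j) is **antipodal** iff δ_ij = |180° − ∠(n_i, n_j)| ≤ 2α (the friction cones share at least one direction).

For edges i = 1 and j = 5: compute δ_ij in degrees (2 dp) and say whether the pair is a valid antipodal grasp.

δ = 12.04°, valid

α = atan 0.6 = 30.96°;  2α = 61.93°
edge 1: e_1 = (-0.72, +2.18);  n_1 = (+0.9496, +0.3136)
edge 5: e_5 = (+0.14, -1.28);  n_5 = (-0.9941, -0.1087)
∠(n_1, n_5) = 167.96°
δ = |180° − 167.96°| = 12.04°
12.04° ≤ 2α = 61.93°  →  valid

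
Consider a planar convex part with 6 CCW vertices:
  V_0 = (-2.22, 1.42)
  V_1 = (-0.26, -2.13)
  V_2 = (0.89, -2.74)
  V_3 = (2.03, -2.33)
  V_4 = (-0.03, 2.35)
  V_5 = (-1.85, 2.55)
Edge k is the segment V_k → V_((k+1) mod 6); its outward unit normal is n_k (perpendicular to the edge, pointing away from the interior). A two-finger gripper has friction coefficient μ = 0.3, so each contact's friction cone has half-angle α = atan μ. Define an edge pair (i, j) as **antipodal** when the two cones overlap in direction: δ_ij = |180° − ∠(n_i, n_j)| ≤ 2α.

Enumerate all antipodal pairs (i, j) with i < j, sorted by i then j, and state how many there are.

count = 3; pairs: (0,3), (1,4), (2,4)

α = atan 0.3 = 16.70°;  2α = 33.40°
n_0 = (-0.8754, -0.4833)
n_1 = (-0.4686, -0.8834)
n_2 = (+0.3384, -0.9410)
n_3 = (+0.9153, +0.4029)
n_4 = (+0.1092, +0.9940)
n_5 = (-0.9504, +0.3112)
  (0,1): δ = 146.85°  ·
  (0,2): δ = 99.12°  ·
  (0,3): δ = 5.15°  ✓
  (0,4): δ = 54.83°  ·
  (0,5): δ = 132.97°  ·
  (1,2): δ = 132.28°  ·
  (1,3): δ = 38.30°  ·
  (1,4): δ = 21.67°  ✓
  (1,5): δ = 99.81°  ·
  (2,3): δ = 86.02°  ·
  (2,4): δ = 26.05°  ✓
  (2,5): δ = 52.09°  ·
  (3,4): δ = 120.03°  ·
  (3,5): δ = 41.89°  ·
  (4,5): δ = 101.86°  ·
antipodal pairs: 3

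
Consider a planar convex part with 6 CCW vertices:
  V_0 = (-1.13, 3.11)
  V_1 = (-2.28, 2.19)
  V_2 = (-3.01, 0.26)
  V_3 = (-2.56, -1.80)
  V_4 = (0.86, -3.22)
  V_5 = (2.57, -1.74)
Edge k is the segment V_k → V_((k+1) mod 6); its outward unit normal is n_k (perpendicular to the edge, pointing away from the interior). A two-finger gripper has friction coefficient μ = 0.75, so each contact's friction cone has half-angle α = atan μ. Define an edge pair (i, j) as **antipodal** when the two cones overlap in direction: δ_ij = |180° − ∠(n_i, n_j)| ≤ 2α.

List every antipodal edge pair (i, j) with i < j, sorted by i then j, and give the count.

count = 7; pairs: (0,3), (0,4), (1,4), (1,5), (2,4), (2,5), (3,5)

α = atan 0.75 = 36.87°;  2α = 73.74°
n_0 = (-0.6247, +0.7809)
n_1 = (-0.9353, +0.3538)
n_2 = (-0.9770, -0.2134)
n_3 = (-0.3835, -0.9236)
n_4 = (+0.6544, -0.7561)
n_5 = (+0.7951, +0.6065)
  (0,1): δ = 149.38°  ·
  (0,2): δ = 116.34°  ·
  (0,3): δ = 61.21°  ✓
  (0,4): δ = 2.22°  ✓
  (0,5): δ = 88.68°  ·
  (1,2): δ = 146.96°  ·
  (1,3): δ = 91.83°  ·
  (1,4): δ = 28.41°  ✓
  (1,5): δ = 58.06°  ✓
  (2,3): δ = 124.87°  ·
  (2,4): δ = 61.45°  ✓
  (2,5): δ = 25.02°  ✓
  (3,4): δ = 116.58°  ·
  (3,5): δ = 30.11°  ✓
  (4,5): δ = 93.54°  ·
antipodal pairs: 7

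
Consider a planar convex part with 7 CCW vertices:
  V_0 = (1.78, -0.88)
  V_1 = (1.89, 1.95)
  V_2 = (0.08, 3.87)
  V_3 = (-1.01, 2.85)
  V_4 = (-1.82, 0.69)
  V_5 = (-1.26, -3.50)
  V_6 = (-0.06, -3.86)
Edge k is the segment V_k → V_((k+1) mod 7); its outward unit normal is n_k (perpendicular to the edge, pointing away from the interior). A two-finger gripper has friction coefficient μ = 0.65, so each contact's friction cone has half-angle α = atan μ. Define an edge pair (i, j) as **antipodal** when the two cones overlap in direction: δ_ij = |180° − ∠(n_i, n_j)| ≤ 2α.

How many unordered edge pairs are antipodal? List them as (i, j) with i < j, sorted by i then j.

α = atan 0.65 = 33.02°;  2α = 66.05°
n_0 = (+0.9992, -0.0388)
n_1 = (+0.7276, +0.6860)
n_2 = (-0.6833, +0.7302)
n_3 = (-0.9363, +0.3511)
n_4 = (-0.9912, -0.1325)
n_5 = (-0.2873, -0.9578)
n_6 = (+0.8509, -0.5254)
  (0,1): δ = 134.46°  ·
  (0,2): δ = 44.67°  ✓
  (0,3): δ = 18.33°  ✓
  (0,4): δ = 9.84°  ✓
  (0,5): δ = 75.53°  ·
  (0,6): δ = 150.53°  ·
  (1,2): δ = 90.21°  ·
  (1,3): δ = 63.87°  ✓
  (1,4): δ = 35.70°  ✓
  (1,5): δ = 29.99°  ✓
  (1,6): δ = 105.00°  ·
  (2,3): δ = 153.66°  ·
  (2,4): δ = 125.49°  ·
  (2,5): δ = 59.80°  ✓
  (2,6): δ = 15.21°  ✓
  (3,4): δ = 151.83°  ·
  (3,5): δ = 86.14°  ·
  (3,6): δ = 11.14°  ✓
  (4,5): δ = 114.31°  ·
  (4,6): δ = 39.31°  ✓
  (5,6): δ = 104.99°  ·
antipodal pairs: 10

count = 10; pairs: (0,2), (0,3), (0,4), (1,3), (1,4), (1,5), (2,5), (2,6), (3,6), (4,6)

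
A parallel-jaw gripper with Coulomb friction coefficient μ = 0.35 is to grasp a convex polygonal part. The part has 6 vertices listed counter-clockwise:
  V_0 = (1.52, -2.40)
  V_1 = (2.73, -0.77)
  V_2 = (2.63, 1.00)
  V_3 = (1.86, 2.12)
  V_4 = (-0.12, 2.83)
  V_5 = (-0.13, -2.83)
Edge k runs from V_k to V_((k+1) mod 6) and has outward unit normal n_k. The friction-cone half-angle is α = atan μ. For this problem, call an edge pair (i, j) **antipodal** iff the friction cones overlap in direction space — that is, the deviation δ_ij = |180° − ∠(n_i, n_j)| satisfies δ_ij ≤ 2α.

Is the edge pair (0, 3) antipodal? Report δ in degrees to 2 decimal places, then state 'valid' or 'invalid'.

α = atan 0.35 = 19.29°;  2α = 38.58°
edge 0: e_0 = (+1.21, +1.63);  n_0 = (+0.8029, -0.5961)
edge 3: e_3 = (-1.98, +0.71);  n_3 = (+0.3375, +0.9413)
∠(n_0, n_3) = 106.86°
δ = |180° − 106.86°| = 73.14°
73.14° > 2α = 38.58°  →  invalid

δ = 73.14°, invalid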